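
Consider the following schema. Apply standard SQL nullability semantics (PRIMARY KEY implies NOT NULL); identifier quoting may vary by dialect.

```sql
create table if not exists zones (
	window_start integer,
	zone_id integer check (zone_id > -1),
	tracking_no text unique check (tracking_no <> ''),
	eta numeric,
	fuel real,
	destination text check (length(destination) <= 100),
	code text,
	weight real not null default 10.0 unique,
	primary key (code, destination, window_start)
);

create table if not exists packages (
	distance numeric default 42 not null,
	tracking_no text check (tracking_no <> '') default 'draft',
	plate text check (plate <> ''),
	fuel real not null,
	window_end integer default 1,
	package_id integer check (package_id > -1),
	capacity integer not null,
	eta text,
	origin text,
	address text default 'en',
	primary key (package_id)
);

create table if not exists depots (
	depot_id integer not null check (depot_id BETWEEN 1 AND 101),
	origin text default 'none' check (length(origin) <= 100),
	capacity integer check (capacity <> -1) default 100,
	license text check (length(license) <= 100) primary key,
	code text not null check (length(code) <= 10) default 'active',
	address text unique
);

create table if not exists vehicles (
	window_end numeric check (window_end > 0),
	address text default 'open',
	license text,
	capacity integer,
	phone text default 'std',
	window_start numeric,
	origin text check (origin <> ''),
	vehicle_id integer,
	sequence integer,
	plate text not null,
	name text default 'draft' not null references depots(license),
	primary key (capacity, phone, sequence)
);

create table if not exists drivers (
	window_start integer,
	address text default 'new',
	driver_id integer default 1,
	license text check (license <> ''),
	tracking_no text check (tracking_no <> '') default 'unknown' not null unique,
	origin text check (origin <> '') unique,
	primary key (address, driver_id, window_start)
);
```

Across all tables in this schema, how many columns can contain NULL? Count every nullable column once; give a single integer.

zones: 4 nullable (zone_id, tracking_no, eta, fuel — PK (code, destination, window_start) and explicit NOT NULL columns excluded).
packages: 6 nullable (tracking_no, plate, window_end, eta, origin, address — PK (package_id) and explicit NOT NULL columns excluded).
depots: 3 nullable (origin, capacity, address — PK (license) and explicit NOT NULL columns excluded).
vehicles: 6 nullable (window_end, address, license, window_start, origin, vehicle_id — PK (capacity, phone, sequence) and explicit NOT NULL columns excluded).
drivers: 2 nullable (license, origin — PK (address, driver_id, window_start) and explicit NOT NULL columns excluded).
Total: 4 + 6 + 3 + 6 + 2 = 21.

21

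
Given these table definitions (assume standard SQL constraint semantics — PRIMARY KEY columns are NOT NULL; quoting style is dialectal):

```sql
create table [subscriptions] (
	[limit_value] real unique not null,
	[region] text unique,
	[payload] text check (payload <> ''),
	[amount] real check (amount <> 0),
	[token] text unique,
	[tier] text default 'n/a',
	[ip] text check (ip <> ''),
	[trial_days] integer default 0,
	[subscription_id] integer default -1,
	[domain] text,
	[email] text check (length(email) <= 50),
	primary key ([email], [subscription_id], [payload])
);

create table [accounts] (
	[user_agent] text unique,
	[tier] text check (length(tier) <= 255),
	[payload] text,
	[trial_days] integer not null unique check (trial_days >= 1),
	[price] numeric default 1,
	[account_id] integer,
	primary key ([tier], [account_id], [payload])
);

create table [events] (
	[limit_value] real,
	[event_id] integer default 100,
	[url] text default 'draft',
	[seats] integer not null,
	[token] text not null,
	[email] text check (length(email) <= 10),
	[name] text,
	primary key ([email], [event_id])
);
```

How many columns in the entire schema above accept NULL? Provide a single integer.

12

subscriptions: 7 nullable (region, amount, token, tier, ip, trial_days, domain — PK (email, subscription_id, payload) and explicit NOT NULL columns excluded).
accounts: 2 nullable (user_agent, price — PK (tier, account_id, payload) and explicit NOT NULL columns excluded).
events: 3 nullable (limit_value, url, name — PK (email, event_id) and explicit NOT NULL columns excluded).
Total: 7 + 2 + 3 = 12.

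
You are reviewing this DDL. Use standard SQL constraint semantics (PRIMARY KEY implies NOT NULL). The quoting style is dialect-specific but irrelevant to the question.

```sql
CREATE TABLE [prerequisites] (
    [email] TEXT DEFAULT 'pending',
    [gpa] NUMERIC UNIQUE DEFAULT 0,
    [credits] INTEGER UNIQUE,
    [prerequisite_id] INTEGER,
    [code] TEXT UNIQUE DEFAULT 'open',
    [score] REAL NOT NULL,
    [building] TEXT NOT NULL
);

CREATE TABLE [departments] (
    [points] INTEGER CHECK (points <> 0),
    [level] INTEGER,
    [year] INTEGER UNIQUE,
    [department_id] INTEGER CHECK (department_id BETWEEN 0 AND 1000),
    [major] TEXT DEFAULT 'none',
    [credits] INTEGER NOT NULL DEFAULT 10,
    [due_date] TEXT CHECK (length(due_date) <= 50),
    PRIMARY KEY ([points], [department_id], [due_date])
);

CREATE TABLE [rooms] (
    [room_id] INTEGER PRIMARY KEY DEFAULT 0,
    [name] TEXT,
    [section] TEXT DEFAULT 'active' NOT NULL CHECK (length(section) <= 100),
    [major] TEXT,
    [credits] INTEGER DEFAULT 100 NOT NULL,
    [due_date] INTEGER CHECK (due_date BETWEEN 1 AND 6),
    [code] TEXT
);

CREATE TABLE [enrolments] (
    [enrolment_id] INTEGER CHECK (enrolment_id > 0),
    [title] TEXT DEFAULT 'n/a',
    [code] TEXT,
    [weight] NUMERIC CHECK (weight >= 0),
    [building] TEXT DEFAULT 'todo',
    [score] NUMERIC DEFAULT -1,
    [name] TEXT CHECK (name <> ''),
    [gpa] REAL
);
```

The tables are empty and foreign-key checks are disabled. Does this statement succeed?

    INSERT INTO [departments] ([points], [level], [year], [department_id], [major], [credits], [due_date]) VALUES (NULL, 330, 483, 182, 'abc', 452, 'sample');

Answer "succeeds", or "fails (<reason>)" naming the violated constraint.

fails (NOT NULL on points)

points is explicitly set to NULL, but points is part of the PRIMARY KEY (implied NOT NULL).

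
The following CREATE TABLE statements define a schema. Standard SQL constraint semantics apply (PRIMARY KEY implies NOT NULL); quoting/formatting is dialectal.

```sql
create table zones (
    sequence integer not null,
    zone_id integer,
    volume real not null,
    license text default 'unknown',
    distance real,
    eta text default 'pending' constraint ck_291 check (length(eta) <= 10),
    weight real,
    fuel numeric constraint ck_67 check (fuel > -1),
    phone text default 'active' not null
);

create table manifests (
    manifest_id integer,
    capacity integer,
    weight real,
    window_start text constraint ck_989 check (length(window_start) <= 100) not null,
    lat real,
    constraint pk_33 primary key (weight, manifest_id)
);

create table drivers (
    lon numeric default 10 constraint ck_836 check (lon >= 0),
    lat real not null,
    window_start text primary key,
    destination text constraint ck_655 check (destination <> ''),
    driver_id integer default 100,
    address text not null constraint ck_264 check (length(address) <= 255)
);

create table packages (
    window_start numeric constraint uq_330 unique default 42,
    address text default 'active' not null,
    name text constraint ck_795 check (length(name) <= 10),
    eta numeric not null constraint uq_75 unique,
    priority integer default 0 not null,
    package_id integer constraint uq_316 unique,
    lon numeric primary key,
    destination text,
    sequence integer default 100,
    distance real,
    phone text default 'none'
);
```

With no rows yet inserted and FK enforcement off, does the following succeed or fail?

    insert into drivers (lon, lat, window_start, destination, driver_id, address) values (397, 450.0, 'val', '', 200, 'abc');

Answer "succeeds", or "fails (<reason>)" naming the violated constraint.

The value '' for destination violates CHECK (destination <> '').

fails (CHECK on destination)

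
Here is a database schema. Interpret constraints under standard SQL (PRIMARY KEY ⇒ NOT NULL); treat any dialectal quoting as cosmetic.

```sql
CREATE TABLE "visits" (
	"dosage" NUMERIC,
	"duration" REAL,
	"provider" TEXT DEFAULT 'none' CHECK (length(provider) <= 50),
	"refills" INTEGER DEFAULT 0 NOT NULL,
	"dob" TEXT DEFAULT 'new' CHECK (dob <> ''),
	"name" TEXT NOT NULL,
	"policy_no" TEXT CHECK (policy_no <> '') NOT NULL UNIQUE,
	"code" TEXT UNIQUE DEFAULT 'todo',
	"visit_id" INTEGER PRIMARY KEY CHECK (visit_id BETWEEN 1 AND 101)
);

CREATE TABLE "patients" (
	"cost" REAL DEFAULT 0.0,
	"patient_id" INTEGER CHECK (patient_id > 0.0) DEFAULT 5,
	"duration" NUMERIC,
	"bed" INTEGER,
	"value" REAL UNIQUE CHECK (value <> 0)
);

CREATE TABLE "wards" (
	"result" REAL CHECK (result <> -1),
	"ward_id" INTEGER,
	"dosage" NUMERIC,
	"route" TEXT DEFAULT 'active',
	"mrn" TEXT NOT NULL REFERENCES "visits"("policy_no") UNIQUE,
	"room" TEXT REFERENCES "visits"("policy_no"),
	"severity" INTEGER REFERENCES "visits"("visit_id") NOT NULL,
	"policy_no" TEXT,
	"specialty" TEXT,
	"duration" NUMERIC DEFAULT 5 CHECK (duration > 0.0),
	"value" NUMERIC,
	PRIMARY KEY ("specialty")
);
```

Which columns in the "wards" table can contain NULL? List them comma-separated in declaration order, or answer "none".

result, ward_id, dosage, route, room, policy_no, duration, value

- result: CHECK does not forbid NULL (a CHECK constraint passes when its expression is NULL) → nullable.
- ward_id: no NOT NULL constraint applies → nullable.
- dosage: no NOT NULL constraint applies → nullable.
- route: DEFAULT only fills an omitted column; an explicit NULL is still allowed → nullable.
- mrn: declared NOT NULL → not nullable.
- room: a foreign key column may be NULL unless separately constrained → nullable.
- severity: declared NOT NULL → not nullable.
- policy_no: no NOT NULL constraint applies → nullable.
- specialty: part of the PRIMARY KEY, which implies NOT NULL → not nullable.
- duration: CHECK does not forbid NULL (a CHECK constraint passes when its expression is NULL) → nullable.
- value: no NOT NULL constraint applies → nullable.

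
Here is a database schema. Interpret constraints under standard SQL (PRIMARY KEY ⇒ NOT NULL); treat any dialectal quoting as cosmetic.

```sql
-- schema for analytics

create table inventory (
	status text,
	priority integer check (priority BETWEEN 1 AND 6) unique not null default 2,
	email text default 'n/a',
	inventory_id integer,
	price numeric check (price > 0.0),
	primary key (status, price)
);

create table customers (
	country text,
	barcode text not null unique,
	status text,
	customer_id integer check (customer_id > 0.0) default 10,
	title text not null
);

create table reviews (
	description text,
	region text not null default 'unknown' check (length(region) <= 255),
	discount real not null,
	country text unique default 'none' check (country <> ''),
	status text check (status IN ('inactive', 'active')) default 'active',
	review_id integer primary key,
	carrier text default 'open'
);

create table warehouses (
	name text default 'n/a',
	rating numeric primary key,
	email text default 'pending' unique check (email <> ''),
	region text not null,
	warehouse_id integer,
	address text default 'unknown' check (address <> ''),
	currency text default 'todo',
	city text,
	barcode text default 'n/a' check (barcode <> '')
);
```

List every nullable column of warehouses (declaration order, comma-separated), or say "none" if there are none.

name, email, warehouse_id, address, currency, city, barcode

- name: DEFAULT only fills an omitted column; an explicit NULL is still allowed → nullable.
- rating: part of the PRIMARY KEY, which implies NOT NULL → not nullable.
- email: CHECK does not forbid NULL (a CHECK constraint passes when its expression is NULL) → nullable.
- region: declared NOT NULL → not nullable.
- warehouse_id: no NOT NULL constraint applies → nullable.
- address: CHECK does not forbid NULL (a CHECK constraint passes when its expression is NULL) → nullable.
- currency: DEFAULT only fills an omitted column; an explicit NULL is still allowed → nullable.
- city: no NOT NULL constraint applies → nullable.
- barcode: CHECK does not forbid NULL (a CHECK constraint passes when its expression is NULL) → nullable.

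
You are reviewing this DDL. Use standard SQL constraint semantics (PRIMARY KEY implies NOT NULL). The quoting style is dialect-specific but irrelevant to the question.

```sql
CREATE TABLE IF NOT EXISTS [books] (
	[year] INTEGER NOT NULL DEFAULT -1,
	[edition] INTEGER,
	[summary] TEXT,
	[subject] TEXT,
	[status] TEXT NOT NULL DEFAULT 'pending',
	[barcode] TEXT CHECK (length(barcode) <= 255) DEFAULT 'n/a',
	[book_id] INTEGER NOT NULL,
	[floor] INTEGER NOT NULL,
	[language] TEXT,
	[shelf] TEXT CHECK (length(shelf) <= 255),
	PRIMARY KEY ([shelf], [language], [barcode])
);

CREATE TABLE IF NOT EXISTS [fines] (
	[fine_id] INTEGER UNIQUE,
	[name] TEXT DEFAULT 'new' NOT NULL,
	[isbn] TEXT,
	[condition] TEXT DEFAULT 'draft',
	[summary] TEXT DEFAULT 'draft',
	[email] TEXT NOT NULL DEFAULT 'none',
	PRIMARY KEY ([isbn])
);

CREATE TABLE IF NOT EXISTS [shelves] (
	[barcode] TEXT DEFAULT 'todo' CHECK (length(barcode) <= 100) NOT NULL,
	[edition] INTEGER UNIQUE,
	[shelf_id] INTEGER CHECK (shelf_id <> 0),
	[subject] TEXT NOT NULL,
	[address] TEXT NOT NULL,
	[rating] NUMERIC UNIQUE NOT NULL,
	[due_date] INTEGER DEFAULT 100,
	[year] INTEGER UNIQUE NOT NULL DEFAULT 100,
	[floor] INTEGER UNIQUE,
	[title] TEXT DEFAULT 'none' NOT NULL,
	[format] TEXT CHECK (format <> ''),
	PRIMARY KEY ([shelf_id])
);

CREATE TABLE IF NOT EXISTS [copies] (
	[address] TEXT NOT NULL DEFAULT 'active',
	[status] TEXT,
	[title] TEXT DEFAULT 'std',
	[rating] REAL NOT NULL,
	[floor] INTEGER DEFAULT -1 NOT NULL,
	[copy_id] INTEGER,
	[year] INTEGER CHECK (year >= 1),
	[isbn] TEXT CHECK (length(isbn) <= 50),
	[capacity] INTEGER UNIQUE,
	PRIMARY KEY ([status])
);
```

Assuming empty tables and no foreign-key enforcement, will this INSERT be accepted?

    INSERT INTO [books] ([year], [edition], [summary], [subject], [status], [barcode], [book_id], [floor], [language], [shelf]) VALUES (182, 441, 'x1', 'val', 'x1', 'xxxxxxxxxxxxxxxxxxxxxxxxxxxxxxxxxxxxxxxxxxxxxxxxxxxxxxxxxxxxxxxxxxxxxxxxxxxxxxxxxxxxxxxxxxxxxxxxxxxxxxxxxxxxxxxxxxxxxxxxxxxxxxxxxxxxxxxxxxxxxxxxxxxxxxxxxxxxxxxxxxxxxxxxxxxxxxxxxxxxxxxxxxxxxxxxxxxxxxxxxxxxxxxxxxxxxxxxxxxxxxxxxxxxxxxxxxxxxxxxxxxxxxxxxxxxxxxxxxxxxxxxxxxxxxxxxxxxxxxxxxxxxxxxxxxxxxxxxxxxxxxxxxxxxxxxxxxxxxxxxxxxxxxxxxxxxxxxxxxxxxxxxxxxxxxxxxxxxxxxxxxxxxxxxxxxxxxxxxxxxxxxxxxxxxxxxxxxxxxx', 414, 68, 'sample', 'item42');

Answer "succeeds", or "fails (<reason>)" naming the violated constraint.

fails (CHECK on barcode)

The value 'xxxxxxxxxxxxxxxxxxxxxxxxxxxxxxxxxxxxxxxxxxxxxxxxxxxxxxxxxxxxxxxxxxxxxxxxxxxxxxxxxxxxxxxxxxxxxxxxxxxxxxxxxxxxxxxxxxxxxxxxxxxxxxxxxxxxxxxxxxxxxxxxxxxxxxxxxxxxxxxxxxxxxxxxxxxxxxxxxxxxxxxxxxxxxxxxxxxxxxxxxxxxxxxxxxxxxxxxxxxxxxxxxxxxxxxxxxxxxxxxxxxxxxxxxxxxxxxxxxxxxxxxxxxxxxxxxxxxxxxxxxxxxxxxxxxxxxxxxxxxxxxxxxxxxxxxxxxxxxxxxxxxxxxxxxxxxxxxxxxxxxxxxxxxxxxxxxxxxxxxxxxxxxxxxxxxxxxxxxxxxxxxxxxxxxxxxxxxxxxx' for barcode violates CHECK (length(barcode) <= 255).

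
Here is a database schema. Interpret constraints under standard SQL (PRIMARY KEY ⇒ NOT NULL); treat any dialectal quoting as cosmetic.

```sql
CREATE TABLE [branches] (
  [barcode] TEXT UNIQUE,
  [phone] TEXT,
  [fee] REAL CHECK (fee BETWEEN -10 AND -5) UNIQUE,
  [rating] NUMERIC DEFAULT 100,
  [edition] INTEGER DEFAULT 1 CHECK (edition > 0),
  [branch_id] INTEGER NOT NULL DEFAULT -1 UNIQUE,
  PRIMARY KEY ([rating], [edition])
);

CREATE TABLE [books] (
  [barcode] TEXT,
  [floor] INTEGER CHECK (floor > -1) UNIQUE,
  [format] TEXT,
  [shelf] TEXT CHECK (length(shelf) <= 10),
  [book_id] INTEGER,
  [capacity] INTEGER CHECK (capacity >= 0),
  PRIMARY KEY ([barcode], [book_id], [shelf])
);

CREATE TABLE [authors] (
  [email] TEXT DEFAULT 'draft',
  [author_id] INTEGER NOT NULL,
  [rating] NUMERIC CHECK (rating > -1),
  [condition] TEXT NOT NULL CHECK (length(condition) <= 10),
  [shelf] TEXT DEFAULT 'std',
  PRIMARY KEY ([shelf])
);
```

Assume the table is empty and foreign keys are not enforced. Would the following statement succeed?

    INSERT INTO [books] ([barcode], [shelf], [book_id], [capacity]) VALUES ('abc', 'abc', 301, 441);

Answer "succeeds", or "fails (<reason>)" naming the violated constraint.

NOT NULL columns: barcode is supplied; book_id is supplied; shelf is supplied.
CHECK constraints: 'abc' satisfies (length(shelf) <= 10); 441 satisfies (capacity >= 0).
No constraint is violated.

succeeds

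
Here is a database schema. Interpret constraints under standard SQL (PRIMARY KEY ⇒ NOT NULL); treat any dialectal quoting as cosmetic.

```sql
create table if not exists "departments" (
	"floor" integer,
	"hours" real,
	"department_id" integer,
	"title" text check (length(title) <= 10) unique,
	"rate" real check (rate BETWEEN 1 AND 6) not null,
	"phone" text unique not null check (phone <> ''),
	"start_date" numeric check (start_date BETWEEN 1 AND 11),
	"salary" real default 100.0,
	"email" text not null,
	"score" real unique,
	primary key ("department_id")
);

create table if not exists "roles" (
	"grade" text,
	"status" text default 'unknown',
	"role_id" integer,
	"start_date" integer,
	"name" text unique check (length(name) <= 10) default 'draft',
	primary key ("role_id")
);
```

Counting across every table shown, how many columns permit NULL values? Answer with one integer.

departments: 6 nullable (floor, hours, title, start_date, salary, score — PK (department_id) and explicit NOT NULL columns excluded).
roles: 4 nullable (grade, status, start_date, name — PK (role_id) and explicit NOT NULL columns excluded).
Total: 6 + 4 = 10.

10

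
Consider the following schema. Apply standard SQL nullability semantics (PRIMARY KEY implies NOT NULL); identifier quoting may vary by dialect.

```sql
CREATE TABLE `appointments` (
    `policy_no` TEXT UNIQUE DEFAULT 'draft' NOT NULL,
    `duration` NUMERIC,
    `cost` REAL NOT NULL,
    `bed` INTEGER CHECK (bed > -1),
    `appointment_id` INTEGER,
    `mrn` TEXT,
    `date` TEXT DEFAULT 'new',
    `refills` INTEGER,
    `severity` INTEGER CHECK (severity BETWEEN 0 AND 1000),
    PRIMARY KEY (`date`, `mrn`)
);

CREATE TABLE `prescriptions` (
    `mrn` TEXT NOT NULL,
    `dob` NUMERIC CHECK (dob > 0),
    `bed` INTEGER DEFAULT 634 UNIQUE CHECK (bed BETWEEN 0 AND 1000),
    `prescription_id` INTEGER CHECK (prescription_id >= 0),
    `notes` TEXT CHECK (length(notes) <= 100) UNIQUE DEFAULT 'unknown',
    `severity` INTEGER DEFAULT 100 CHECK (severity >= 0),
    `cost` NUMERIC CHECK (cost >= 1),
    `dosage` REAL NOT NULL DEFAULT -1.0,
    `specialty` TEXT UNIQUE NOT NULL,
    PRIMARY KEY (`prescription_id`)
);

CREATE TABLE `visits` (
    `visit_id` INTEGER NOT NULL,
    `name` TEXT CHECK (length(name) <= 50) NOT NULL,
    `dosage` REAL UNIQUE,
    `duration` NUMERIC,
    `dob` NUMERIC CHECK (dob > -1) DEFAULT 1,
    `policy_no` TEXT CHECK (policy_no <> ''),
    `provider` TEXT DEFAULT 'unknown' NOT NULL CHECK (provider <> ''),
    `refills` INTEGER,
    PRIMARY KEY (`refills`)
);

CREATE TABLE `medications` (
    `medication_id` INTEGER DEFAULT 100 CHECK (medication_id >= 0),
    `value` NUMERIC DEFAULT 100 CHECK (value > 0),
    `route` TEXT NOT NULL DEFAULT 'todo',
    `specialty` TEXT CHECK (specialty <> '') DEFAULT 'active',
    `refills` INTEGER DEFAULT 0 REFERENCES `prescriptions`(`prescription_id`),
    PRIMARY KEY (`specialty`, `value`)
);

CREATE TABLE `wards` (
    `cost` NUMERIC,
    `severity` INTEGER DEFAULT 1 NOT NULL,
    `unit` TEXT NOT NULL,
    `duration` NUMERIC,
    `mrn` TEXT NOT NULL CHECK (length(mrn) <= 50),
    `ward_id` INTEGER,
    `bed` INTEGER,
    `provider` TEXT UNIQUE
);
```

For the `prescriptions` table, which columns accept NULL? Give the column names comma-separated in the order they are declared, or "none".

- mrn: declared NOT NULL → not nullable.
- dob: CHECK does not forbid NULL (a CHECK constraint passes when its expression is NULL) → nullable.
- bed: CHECK does not forbid NULL (a CHECK constraint passes when its expression is NULL) → nullable.
- prescription_id: part of the PRIMARY KEY, which implies NOT NULL → not nullable.
- notes: CHECK does not forbid NULL (a CHECK constraint passes when its expression is NULL) → nullable.
- severity: CHECK does not forbid NULL (a CHECK constraint passes when its expression is NULL) → nullable.
- cost: CHECK does not forbid NULL (a CHECK constraint passes when its expression is NULL) → nullable.
- dosage: declared NOT NULL → not nullable.
- specialty: declared NOT NULL → not nullable.

dob, bed, notes, severity, cost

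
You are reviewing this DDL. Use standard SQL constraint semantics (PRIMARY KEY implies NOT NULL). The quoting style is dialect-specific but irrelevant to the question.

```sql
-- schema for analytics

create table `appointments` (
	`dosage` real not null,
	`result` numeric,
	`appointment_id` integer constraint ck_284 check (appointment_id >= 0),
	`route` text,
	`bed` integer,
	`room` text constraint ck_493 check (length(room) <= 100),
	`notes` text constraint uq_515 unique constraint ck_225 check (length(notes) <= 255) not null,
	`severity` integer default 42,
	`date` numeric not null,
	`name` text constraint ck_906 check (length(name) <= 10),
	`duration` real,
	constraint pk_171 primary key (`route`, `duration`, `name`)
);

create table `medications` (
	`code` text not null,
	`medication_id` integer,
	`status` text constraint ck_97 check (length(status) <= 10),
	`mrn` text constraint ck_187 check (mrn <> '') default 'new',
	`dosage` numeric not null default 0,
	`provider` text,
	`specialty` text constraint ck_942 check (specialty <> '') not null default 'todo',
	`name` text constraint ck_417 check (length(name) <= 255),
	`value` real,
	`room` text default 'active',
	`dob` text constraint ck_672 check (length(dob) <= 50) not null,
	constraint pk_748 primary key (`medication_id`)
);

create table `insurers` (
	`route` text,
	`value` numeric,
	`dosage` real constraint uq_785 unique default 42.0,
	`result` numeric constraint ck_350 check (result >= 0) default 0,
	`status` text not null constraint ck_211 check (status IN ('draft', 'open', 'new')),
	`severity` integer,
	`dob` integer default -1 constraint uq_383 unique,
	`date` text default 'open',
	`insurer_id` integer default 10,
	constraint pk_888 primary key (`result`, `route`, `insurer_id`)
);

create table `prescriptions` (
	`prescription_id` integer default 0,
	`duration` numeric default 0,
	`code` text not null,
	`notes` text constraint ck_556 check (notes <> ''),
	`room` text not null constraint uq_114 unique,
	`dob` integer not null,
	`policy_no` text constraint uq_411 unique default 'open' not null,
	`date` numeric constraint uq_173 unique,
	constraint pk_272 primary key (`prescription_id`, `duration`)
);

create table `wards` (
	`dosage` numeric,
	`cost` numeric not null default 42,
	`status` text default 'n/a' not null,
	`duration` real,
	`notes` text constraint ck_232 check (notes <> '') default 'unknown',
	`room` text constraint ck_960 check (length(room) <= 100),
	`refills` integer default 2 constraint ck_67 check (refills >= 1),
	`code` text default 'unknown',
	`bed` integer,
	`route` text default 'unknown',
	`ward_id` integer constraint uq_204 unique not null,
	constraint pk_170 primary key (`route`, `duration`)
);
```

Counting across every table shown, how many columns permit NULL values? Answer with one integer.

24

appointments: 5 nullable (result, appointment_id, bed, room, severity — PK (route, duration, name) and explicit NOT NULL columns excluded).
medications: 6 nullable (status, mrn, provider, name, value, room — PK (medication_id) and explicit NOT NULL columns excluded).
insurers: 5 nullable (value, dosage, severity, dob, date — PK (result, route, insurer_id) and explicit NOT NULL columns excluded).
prescriptions: 2 nullable (notes, date — PK (prescription_id, duration) and explicit NOT NULL columns excluded).
wards: 6 nullable (dosage, notes, room, refills, code, bed — PK (route, duration) and explicit NOT NULL columns excluded).
Total: 5 + 6 + 5 + 2 + 6 = 24.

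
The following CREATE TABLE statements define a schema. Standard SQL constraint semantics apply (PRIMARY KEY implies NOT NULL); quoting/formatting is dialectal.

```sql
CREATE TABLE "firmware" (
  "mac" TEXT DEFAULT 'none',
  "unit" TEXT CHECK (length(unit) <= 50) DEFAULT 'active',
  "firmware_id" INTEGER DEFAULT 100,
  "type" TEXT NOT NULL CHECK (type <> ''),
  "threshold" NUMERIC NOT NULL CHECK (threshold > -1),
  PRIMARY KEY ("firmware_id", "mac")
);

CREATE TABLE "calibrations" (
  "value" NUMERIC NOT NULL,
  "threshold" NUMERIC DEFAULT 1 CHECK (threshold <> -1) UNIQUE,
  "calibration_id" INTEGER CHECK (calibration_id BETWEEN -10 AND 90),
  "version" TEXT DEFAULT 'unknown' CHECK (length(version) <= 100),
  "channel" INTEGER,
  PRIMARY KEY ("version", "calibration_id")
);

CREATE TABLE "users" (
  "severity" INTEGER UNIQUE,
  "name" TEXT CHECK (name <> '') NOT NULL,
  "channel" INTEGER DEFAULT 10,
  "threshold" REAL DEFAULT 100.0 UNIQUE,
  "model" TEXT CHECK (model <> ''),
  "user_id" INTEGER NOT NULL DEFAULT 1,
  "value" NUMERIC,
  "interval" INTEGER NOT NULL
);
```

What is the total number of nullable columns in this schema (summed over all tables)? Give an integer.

firmware: 1 nullable (unit — PK (firmware_id, mac) and explicit NOT NULL columns excluded).
calibrations: 2 nullable (threshold, channel — PK (version, calibration_id) and explicit NOT NULL columns excluded).
users: 5 nullable (severity, channel, threshold, model, value — PK none and explicit NOT NULL columns excluded).
Total: 1 + 2 + 5 = 8.

8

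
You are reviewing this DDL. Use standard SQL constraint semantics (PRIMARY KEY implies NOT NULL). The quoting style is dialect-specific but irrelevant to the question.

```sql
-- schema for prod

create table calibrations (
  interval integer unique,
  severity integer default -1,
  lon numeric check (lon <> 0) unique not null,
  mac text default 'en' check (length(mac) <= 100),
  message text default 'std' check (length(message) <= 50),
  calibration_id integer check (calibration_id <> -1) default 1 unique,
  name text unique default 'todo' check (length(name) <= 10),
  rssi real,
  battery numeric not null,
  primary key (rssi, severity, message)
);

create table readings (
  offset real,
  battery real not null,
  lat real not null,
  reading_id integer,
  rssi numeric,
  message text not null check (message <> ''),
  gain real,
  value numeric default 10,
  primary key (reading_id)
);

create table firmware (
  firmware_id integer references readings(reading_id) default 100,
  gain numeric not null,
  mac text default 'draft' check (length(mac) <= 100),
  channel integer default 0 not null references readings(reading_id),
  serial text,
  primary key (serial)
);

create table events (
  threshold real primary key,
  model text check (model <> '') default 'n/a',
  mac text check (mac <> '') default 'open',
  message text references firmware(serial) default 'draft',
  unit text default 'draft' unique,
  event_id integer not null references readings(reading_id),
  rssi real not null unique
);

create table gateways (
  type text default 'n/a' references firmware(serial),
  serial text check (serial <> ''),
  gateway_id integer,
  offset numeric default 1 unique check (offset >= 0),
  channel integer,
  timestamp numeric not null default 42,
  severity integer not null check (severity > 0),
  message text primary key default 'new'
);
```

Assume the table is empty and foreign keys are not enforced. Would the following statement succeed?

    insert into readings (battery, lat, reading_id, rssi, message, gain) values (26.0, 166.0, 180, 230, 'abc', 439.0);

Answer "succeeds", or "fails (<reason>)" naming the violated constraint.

succeeds

NOT NULL columns: battery is supplied; lat is supplied; message is supplied; reading_id is supplied.
CHECK constraints: 'abc' satisfies (message <> '').
No constraint is violated.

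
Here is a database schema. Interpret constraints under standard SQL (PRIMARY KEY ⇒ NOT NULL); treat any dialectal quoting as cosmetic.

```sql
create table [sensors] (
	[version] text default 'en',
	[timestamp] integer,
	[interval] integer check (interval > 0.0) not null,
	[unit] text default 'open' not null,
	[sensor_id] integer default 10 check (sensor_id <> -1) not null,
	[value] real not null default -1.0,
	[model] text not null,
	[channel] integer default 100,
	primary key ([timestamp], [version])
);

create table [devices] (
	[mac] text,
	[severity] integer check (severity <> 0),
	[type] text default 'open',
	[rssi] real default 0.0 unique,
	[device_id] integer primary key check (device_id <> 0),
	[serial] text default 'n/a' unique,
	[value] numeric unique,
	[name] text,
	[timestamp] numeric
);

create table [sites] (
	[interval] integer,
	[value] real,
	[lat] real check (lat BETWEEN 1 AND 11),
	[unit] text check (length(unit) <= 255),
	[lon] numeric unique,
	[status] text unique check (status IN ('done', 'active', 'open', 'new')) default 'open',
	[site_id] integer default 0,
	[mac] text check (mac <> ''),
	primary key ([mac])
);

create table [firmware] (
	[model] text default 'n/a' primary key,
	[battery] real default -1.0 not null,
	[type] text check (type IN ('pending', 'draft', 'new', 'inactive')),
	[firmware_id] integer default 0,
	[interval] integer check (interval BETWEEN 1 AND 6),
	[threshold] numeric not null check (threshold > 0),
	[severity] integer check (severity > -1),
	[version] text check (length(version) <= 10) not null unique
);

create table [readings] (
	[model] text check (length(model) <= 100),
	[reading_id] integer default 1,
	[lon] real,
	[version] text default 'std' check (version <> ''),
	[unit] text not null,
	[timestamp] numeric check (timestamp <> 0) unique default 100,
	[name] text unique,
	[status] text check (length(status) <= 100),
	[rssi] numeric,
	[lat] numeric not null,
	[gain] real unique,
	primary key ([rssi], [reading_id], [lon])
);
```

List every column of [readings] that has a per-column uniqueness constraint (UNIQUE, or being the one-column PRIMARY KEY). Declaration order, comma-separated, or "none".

timestamp, name, gain

- model: no UNIQUE or single-column PK constraint.
- reading_id: part of a composite PRIMARY KEY — only the tuple is unique, not this column on its own.
- lon: part of a composite PRIMARY KEY — only the tuple is unique, not this column on its own.
- version: no UNIQUE or single-column PK constraint.
- unit: no UNIQUE or single-column PK constraint.
- timestamp: declared UNIQUE → unique.
- name: declared UNIQUE → unique.
- status: no UNIQUE or single-column PK constraint.
- rssi: part of a composite PRIMARY KEY — only the tuple is unique, not this column on its own.
- lat: no UNIQUE or single-column PK constraint.
- gain: declared UNIQUE → unique.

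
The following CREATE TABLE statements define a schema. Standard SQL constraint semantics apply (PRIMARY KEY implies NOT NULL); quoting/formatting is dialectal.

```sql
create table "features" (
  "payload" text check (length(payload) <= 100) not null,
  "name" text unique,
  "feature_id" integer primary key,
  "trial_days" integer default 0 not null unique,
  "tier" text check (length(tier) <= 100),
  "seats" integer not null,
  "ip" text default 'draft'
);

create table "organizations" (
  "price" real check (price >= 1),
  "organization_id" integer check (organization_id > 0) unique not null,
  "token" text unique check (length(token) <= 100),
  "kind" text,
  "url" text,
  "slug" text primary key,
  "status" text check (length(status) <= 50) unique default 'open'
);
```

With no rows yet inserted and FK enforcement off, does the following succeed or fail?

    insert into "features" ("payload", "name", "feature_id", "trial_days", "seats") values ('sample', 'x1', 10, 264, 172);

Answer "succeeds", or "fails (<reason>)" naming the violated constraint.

NOT NULL columns: feature_id is supplied; payload is supplied; seats is supplied; trial_days is supplied.
CHECK constraints: 'sample' satisfies (length(payload) <= 100).
No constraint is violated.

succeeds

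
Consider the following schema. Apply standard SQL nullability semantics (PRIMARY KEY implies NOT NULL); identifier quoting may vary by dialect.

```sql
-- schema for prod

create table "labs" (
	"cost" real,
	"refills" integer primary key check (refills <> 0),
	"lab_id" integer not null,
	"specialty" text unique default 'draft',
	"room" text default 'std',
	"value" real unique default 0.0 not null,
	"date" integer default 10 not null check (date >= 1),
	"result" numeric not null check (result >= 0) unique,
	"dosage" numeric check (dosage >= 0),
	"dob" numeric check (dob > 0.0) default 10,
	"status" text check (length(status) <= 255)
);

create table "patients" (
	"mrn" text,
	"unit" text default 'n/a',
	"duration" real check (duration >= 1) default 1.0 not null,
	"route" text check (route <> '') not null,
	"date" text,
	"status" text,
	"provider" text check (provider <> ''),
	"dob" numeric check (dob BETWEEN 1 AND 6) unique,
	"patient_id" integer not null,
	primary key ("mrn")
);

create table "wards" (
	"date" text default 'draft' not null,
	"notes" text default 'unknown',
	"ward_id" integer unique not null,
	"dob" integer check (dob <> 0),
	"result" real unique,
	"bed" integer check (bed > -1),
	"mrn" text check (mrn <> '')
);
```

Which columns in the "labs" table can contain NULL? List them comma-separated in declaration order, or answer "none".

cost, specialty, room, dosage, dob, status

- cost: no NOT NULL constraint applies → nullable.
- refills: part of the PRIMARY KEY, which implies NOT NULL → not nullable.
- lab_id: declared NOT NULL → not nullable.
- specialty: UNIQUE does not imply NOT NULL → nullable.
- room: DEFAULT only fills an omitted column; an explicit NULL is still allowed → nullable.
- value: declared NOT NULL → not nullable.
- date: declared NOT NULL → not nullable.
- result: declared NOT NULL → not nullable.
- dosage: CHECK does not forbid NULL (a CHECK constraint passes when its expression is NULL) → nullable.
- dob: CHECK does not forbid NULL (a CHECK constraint passes when its expression is NULL) → nullable.
- status: CHECK does not forbid NULL (a CHECK constraint passes when its expression is NULL) → nullable.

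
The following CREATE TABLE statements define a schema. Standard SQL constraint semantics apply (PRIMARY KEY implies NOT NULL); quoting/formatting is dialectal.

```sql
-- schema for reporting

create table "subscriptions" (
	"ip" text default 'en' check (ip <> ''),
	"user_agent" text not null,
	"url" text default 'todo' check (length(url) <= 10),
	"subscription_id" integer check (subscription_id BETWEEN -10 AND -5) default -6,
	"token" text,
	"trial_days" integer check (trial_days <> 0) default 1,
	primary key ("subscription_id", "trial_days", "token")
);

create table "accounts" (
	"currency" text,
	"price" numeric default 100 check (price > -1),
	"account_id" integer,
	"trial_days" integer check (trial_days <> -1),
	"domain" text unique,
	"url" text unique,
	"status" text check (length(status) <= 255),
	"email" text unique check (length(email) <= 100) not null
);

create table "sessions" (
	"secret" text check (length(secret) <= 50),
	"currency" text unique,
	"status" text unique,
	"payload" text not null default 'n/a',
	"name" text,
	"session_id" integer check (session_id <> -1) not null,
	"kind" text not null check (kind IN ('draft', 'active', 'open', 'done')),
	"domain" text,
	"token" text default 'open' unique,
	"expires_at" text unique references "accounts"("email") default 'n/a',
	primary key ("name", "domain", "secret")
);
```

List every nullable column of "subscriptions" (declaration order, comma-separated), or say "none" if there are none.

ip, url

- ip: CHECK does not forbid NULL (a CHECK constraint passes when its expression is NULL) → nullable.
- user_agent: declared NOT NULL → not nullable.
- url: CHECK does not forbid NULL (a CHECK constraint passes when its expression is NULL) → nullable.
- subscription_id: part of the PRIMARY KEY, which implies NOT NULL → not nullable.
- token: part of the PRIMARY KEY, which implies NOT NULL → not nullable.
- trial_days: part of the PRIMARY KEY, which implies NOT NULL → not nullable.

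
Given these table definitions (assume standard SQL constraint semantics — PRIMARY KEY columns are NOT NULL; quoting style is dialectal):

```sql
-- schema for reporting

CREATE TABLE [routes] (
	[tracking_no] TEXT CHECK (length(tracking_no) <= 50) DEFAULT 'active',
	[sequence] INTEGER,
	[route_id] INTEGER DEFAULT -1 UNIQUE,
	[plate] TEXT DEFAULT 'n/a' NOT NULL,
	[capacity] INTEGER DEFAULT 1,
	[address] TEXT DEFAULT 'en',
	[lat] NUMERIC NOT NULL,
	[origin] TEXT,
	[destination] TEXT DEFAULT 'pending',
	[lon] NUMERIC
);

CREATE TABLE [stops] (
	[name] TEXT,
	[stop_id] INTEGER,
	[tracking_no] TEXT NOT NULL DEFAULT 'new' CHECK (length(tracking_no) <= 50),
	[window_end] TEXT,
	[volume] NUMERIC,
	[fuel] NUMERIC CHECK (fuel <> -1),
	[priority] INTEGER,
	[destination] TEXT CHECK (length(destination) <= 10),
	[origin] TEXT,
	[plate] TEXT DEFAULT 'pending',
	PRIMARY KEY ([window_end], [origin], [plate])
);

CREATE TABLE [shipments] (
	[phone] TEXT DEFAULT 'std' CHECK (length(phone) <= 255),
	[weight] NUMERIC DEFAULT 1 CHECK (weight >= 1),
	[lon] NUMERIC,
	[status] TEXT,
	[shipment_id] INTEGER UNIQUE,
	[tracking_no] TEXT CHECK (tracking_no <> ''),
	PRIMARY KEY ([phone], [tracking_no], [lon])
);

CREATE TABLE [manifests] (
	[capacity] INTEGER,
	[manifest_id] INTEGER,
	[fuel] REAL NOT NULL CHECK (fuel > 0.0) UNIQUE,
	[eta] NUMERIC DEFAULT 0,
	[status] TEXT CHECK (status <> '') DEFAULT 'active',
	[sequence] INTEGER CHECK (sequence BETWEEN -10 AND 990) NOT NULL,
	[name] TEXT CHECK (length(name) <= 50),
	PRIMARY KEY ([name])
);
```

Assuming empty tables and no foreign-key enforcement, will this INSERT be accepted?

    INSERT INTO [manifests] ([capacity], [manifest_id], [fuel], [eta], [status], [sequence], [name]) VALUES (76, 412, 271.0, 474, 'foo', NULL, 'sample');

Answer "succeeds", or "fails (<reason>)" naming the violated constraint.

fails (NOT NULL on sequence)

sequence is explicitly set to NULL, but sequence is declared NOT NULL.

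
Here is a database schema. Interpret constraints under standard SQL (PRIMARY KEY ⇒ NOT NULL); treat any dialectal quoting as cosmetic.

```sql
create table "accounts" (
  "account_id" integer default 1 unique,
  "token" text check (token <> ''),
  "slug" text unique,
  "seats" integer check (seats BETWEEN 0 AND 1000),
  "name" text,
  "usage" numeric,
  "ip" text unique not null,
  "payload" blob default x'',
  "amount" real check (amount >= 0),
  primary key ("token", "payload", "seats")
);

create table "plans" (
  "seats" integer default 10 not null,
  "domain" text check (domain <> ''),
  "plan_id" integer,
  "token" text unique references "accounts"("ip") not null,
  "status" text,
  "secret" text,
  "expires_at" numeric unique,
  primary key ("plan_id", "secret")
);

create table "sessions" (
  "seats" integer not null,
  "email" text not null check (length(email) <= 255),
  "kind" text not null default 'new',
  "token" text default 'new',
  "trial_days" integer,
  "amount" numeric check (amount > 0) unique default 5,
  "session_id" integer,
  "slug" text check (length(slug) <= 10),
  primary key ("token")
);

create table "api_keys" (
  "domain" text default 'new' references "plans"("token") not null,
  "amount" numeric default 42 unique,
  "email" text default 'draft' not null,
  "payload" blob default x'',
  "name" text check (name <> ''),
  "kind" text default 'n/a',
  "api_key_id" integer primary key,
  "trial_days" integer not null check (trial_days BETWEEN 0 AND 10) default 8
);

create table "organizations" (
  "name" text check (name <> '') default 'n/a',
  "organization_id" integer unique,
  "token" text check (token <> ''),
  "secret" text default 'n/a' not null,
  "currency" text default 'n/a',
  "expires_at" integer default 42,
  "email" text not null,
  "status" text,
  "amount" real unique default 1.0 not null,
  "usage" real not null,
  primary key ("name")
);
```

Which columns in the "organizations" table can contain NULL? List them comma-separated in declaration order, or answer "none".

organization_id, token, currency, expires_at, status

- name: part of the PRIMARY KEY, which implies NOT NULL → not nullable.
- organization_id: UNIQUE does not imply NOT NULL → nullable.
- token: CHECK does not forbid NULL (a CHECK constraint passes when its expression is NULL) → nullable.
- secret: declared NOT NULL → not nullable.
- currency: DEFAULT only fills an omitted column; an explicit NULL is still allowed → nullable.
- expires_at: DEFAULT only fills an omitted column; an explicit NULL is still allowed → nullable.
- email: declared NOT NULL → not nullable.
- status: no NOT NULL constraint applies → nullable.
- amount: declared NOT NULL → not nullable.
- usage: declared NOT NULL → not nullable.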